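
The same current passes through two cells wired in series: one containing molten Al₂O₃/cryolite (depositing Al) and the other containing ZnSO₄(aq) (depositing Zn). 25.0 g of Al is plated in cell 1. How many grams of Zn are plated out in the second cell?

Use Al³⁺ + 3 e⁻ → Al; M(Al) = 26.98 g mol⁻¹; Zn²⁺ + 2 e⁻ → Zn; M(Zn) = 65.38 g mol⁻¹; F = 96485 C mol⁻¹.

90.9 g

n(Al) = 25.0 / 26.98 = 0.9266 mol.
Since Al³⁺ + 3 e⁻ → Al, n(e⁻) passed = 3 × 0.9266 = 2.780 mol.
Cells in series carry the same charge, so the same 2.780 mol of electrons passes through cell 2.
Zn²⁺ + 2 e⁻ → Zn, so n(Zn) = 2.780 / 2 = 1.390 mol.
m(Zn) = 1.390 × 65.38 = 90.9 g.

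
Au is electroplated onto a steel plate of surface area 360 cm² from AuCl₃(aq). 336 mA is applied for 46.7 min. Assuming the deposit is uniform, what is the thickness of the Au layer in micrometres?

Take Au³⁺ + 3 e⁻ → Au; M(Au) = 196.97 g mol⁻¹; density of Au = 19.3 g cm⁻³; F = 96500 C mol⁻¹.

Q = I·t = 0.3360 × 2802.0 = 941.5 C; n(e⁻) = 0.009756 mol.
n(Au) = n(e⁻)/3 = 0.003252 mol, so m = 0.003252 × 196.97 = 0.6406 g.
Volume = m/ρ = 0.6406 / 19.3 = 0.03319 cm³.
Thickness = V/A = 0.03319 / 360 = 9.22 × 10⁻⁵ cm = 0.922 μm.

0.922 μm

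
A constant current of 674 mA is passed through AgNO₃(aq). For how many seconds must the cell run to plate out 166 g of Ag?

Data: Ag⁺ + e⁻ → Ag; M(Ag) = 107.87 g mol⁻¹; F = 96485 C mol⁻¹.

2.20 × 10⁵ s

n(Ag) = m/M = 166 / 107.87 = 1.539 mol.
Each Ag atom requires 1 electron, so n(e⁻) = 1 × 1.539 = 1.539 mol.
Q = n(e⁻)·F = 1.539 × 96485 = 148500 C.
t = Q/I = 148500 / 0.6740 A = 220300 s.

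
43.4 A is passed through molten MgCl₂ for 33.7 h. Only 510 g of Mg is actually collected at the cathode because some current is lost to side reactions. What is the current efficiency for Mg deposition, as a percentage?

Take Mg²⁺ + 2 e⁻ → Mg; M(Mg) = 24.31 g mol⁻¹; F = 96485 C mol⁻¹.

Q = I·t = 43.40 × 121320 = 5265000 C; n(e⁻) = 5265000/96485 = 54.57 mol.
Theoretical n(Mg) = n(e⁻)/2 = 27.29 mol, i.e. m_theo = 27.29 × 24.31 = 663.3 g.
Efficiency = m_actual / m_theo = 510 / 663.3 = 76.9 %.

76.9 %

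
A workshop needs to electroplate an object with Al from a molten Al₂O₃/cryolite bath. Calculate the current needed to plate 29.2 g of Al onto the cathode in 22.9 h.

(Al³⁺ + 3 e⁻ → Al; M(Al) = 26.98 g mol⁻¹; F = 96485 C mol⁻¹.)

3.80 A

n(Al) = 29.2 / 26.98 = 1.082 mol.
n(e⁻) = 3 × 1.082 = 3.247 mol.
Q = n(e⁻)·F = 3.247 × 96485 = 313300 C.
I = Q/t = 313300 / 82440 s = 3.80 A.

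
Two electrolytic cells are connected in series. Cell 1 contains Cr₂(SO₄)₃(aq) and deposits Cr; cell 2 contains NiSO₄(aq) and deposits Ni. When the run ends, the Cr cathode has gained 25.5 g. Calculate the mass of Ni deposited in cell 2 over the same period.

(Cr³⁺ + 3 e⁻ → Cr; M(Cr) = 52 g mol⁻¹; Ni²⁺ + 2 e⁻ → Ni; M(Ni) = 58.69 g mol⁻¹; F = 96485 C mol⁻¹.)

43.2 g

n(Cr) = 25.5 / 52 = 0.4904 mol.
Since Cr³⁺ + 3 e⁻ → Cr, n(e⁻) passed = 3 × 0.4904 = 1.471 mol.
Cells in series carry the same charge, so the same 1.471 mol of electrons passes through cell 2.
Ni²⁺ + 2 e⁻ → Ni, so n(Ni) = 1.471 / 2 = 0.7356 mol.
m(Ni) = 0.7356 × 58.69 = 43.2 g.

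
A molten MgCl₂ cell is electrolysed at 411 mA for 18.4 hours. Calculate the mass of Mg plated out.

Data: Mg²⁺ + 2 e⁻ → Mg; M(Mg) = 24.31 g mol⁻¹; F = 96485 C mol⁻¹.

Q = I·t = 0.4110 A × 66240 s = 27220 C.
n(e⁻) = Q/F = 27220 / 96485 = 0.2822 mol.
Mg²⁺ + 2 e⁻ → Mg, so n(Mg) = n(e⁻)/2 = 0.1411 mol.
m = n·M = 0.1411 × 24.31 = 3.43 g.

3.43 g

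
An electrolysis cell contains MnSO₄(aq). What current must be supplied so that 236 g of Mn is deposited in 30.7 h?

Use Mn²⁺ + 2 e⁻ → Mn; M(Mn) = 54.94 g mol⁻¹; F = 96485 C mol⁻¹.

n(Mn) = 236 / 54.94 = 4.296 mol.
n(e⁻) = 2 × 4.296 = 8.591 mol.
Q = n(e⁻)·F = 8.591 × 96485 = 828900 C.
I = Q/t = 828900 / 110520 s = 7.50 A.

7.50 A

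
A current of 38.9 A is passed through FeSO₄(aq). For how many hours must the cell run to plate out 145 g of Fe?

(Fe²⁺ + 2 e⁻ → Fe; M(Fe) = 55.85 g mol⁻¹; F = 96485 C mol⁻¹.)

n(Fe) = m/M = 145 / 55.85 = 2.596 mol.
Each Fe atom requires 2 electrons, so n(e⁻) = 2 × 2.596 = 5.192 mol.
Q = n(e⁻)·F = 5.192 × 96485 = 501000 C.
t = Q/I = 501000 / 38.90 A = 12880 s = 3.58 h.

3.58 h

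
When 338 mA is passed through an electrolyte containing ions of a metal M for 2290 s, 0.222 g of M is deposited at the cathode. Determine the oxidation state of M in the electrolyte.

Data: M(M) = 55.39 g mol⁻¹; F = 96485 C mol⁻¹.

Q = I·t = 0.3380 A × 2290.0 s = 774.0 C, so n(e⁻) = 774.0/96485 = 0.008022 mol.
n(M) deposited = 0.222 / 55.39 = 0.004008 mol.
Electrons per atom = n(e⁻)/n(M) = 0.008022 / 0.004008 = 2.00 ≈ 2, so the ion is M²⁺.

+2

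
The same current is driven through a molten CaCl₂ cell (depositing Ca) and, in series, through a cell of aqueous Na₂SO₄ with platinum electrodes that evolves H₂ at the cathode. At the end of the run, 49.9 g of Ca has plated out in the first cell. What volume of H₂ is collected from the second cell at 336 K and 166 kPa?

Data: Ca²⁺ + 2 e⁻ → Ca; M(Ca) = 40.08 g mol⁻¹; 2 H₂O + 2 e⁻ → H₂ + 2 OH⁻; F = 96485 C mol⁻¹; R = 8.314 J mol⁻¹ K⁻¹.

21.0 L

n(Ca) = 49.9 / 40.08 = 1.245 mol, so n(e⁻) = 2 × 1.245 = 2.490 mol.
The cells are in series, so the same 2.490 mol of electrons passes through the second cell.
2 H₂O + 2 e⁻ → H₂ + 2 OH⁻ — 2 mol e⁻ per mol H₂, so n(H₂) = 2.490/2 = 1.245 mol.
V = nRT/P = (1.245 × 8.314 × 336) / (166 × 10³) = 0.0210 m³ = 21.0 L.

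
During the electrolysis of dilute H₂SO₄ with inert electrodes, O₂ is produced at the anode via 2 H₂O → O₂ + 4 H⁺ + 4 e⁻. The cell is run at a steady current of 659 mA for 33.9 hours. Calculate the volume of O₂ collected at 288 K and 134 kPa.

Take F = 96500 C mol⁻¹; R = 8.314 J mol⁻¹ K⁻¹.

3.72 L

Q = I·t = 0.6590 A × 122040 s = 80420 C.
n(e⁻) = Q/F = 80420 / 96500 = 0.8334 mol.
4 electrons are transferred per O₂ molecule, so n(O₂) = 0.8334 / 4 = 0.2084 mol.
V = nRT/P = (0.2084 × 8.314 × 288) / (134 × 10³ Pa) = 0.00372 m³ = 3.72 L.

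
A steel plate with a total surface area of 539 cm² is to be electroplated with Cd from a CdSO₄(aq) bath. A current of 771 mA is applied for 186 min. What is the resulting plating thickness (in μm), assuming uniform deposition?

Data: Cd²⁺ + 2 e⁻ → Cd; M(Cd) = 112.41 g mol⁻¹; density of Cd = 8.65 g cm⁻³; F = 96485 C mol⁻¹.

10.8 μm

Q = I·t = 0.7710 × 11160 = 8604 C; n(e⁻) = 0.08918 mol.
n(Cd) = n(e⁻)/2 = 0.04459 mol, so m = 0.04459 × 112.41 = 5.012 g.
Volume = m/ρ = 5.012 / 8.65 = 0.5795 cm³.
Thickness = V/A = 0.5795 / 539 = 0.00108 cm = 10.8 μm.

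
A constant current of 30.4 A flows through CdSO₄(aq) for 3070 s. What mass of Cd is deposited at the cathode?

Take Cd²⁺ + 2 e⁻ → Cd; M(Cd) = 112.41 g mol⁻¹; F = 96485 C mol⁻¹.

Q = I·t = 30.40 A × 3070.0 s = 93330 C.
n(e⁻) = Q/F = 93330 / 96485 = 0.9673 mol.
Cd²⁺ + 2 e⁻ → Cd, so n(Cd) = n(e⁻)/2 = 0.4836 mol.
m = n·M = 0.4836 × 112.41 = 54.4 g.

54.4 g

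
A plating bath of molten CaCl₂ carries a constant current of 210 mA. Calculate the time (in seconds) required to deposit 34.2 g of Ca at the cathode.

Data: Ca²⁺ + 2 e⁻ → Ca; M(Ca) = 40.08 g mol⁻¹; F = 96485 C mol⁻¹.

7.84 × 10⁵ s

n(Ca) = m/M = 34.2 / 40.08 = 0.8533 mol.
Each Ca atom requires 2 electrons, so n(e⁻) = 2 × 0.8533 = 1.707 mol.
Q = n(e⁻)·F = 1.707 × 96485 = 164700 C.
t = Q/I = 164700 / 0.2100 A = 784100 s.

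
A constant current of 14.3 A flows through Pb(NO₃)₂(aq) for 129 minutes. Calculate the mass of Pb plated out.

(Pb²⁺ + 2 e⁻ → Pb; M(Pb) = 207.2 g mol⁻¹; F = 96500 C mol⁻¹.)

119 g

Q = I·t = 14.30 A × 7740.0 s = 110700 C.
n(e⁻) = Q/F = 110700 / 96500 = 1.147 mol.
Pb²⁺ + 2 e⁻ → Pb, so n(Pb) = n(e⁻)/2 = 0.5735 mol.
m = n·M = 0.5735 × 207.2 = 119 g.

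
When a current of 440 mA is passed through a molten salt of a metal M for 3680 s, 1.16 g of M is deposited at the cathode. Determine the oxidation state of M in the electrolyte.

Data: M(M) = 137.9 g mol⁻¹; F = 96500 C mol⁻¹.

+2

Q = I·t = 0.4400 A × 3680.0 s = 1619 C, so n(e⁻) = 1619/96500 = 0.01678 mol.
n(M) deposited = 1.16 / 137.9 = 0.008412 mol.
Electrons per atom = n(e⁻)/n(M) = 0.01678 / 0.008412 = 1.99 ≈ 2, so the ion is M²⁺.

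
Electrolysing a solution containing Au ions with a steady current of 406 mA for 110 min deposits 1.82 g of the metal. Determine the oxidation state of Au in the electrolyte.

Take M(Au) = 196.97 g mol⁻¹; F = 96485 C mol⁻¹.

Q = I·t = 0.4060 A × 6600.0 s = 2680 C, so n(e⁻) = 2680/96485 = 0.02777 mol.
n(Au) deposited = 1.82 / 196.97 = 0.009240 mol.
Electrons per atom = n(e⁻)/n(Au) = 0.02777 / 0.009240 = 3.01 ≈ 3, so the ion is Au³⁺.

+3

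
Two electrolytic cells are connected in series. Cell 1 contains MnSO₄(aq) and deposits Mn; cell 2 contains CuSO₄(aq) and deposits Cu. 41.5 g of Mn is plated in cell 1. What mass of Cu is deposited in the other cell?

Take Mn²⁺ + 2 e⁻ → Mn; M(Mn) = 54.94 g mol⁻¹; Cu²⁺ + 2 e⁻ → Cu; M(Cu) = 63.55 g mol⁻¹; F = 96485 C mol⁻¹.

48.0 g

n(Mn) = 41.5 / 54.94 = 0.7554 mol.
Since Mn²⁺ + 2 e⁻ → Mn, n(e⁻) passed = 2 × 0.7554 = 1.511 mol.
Cells in series carry the same charge, so the same 1.511 mol of electrons passes through cell 2.
Cu²⁺ + 2 e⁻ → Cu, so n(Cu) = 1.511 / 2 = 0.7554 mol.
m(Cu) = 0.7554 × 63.55 = 48.0 g.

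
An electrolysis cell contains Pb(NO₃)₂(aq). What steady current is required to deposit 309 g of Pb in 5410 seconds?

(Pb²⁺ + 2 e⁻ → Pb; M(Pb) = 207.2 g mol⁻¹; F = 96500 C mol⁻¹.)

53.2 A

n(Pb) = 309 / 207.2 = 1.491 mol.
n(e⁻) = 2 × 1.491 = 2.983 mol.
Q = n(e⁻)·F = 2.983 × 96500 = 287800 C.
I = Q/t = 287800 / 5410.0 s = 53.2 A.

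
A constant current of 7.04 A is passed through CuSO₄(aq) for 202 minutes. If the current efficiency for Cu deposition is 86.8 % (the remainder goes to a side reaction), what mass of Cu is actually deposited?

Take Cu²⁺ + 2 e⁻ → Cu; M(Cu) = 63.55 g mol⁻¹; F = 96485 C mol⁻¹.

24.4 g

Q = I·t = 7.040 × 12120 = 85320 C.
n(e⁻) = 85320/96485 = 0.8843 mol; theoretically n(Cu) = 0.8843/2 = 0.4422 mol, m_theo = 28.10 g.
At 86.8 % efficiency, m_actual = 0.868 × 28.10 = 24.4 g.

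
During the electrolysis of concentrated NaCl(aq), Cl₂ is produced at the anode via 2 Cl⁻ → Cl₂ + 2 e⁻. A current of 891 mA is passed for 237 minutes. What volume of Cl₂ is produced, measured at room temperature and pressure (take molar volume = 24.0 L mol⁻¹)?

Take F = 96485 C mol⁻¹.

1.58 L

Q = I·t = 0.8910 A × 14220 s = 12670 C.
n(e⁻) = Q/F = 12670 / 96485 = 0.1313 mol.
2 electrons are transferred per Cl₂ molecule, so n(Cl₂) = 0.1313 / 2 = 0.06566 mol.
V = n × V_m = 0.06566 × 24.0 = 1.58 L.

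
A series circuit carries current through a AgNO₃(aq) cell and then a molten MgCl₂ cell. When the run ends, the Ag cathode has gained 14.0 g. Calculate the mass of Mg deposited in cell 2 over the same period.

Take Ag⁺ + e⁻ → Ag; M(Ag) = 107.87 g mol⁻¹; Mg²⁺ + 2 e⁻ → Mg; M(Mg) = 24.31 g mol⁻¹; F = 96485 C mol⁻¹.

1.58 g

n(Ag) = 14.0 / 107.87 = 0.1298 mol.
Since Ag⁺ + e⁻ → Ag, n(e⁻) passed = 1 × 0.1298 = 0.1298 mol.
Cells in series carry the same charge, so the same 0.1298 mol of electrons passes through cell 2.
Mg²⁺ + 2 e⁻ → Mg, so n(Mg) = 0.1298 / 2 = 0.06489 mol.
m(Mg) = 0.06489 × 24.31 = 1.58 g.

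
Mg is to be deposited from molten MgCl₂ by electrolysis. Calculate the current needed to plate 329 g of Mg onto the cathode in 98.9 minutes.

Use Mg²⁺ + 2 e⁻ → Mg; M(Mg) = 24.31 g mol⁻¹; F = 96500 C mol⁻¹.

n(Mg) = 329 / 24.31 = 13.53 mol.
n(e⁻) = 2 × 13.53 = 27.07 mol.
Q = n(e⁻)·F = 27.07 × 96500 = 2612000 C.
I = Q/t = 2612000 / 5934.0 s = 440 A.

440 A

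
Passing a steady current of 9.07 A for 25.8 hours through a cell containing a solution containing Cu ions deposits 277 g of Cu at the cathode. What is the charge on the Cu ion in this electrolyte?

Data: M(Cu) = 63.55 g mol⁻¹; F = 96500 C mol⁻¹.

Q = I·t = 9.070 A × 92880 s = 842400 C, so n(e⁻) = 842400/96500 = 8.730 mol.
n(Cu) deposited = 277 / 63.55 = 4.359 mol.
Electrons per atom = n(e⁻)/n(Cu) = 8.730 / 4.359 = 2.00 ≈ 2, so the ion is Cu²⁺.

+2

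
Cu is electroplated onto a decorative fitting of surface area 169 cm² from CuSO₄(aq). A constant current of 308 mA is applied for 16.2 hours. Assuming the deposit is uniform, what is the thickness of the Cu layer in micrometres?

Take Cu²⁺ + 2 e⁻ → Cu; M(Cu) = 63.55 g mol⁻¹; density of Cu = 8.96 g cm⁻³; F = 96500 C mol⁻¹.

39.1 μm

Q = I·t = 0.3080 × 58320 = 17960 C; n(e⁻) = 0.1861 mol.
n(Cu) = n(e⁻)/2 = 0.09307 mol, so m = 0.09307 × 63.55 = 5.915 g.
Volume = m/ρ = 5.915 / 8.96 = 0.6601 cm³.
Thickness = V/A = 0.6601 / 169 = 0.00391 cm = 39.1 μm.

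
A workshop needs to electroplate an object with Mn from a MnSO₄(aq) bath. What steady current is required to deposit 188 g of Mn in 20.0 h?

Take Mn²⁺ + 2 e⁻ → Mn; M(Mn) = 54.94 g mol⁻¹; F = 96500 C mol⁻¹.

9.17 A

n(Mn) = 188 / 54.94 = 3.422 mol.
n(e⁻) = 2 × 3.422 = 6.844 mol.
Q = n(e⁻)·F = 6.844 × 96500 = 660400 C.
I = Q/t = 660400 / 72000 s = 9.17 A.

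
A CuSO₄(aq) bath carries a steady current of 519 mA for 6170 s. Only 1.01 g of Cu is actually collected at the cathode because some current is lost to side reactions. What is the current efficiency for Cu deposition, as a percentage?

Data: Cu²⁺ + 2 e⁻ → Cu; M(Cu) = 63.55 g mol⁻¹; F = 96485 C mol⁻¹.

95.8 %

Q = I·t = 0.5190 × 6170.0 = 3202 C; n(e⁻) = 3202/96485 = 0.03319 mol.
Theoretical n(Cu) = n(e⁻)/2 = 0.01659 mol, i.e. m_theo = 0.01659 × 63.55 = 1.055 g.
Efficiency = m_actual / m_theo = 1.01 / 1.055 = 95.8 %.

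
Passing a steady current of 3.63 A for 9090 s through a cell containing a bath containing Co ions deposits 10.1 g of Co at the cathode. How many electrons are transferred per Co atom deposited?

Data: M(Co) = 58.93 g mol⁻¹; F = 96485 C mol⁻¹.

Q = I·t = 3.630 A × 9090.0 s = 33000 C, so n(e⁻) = 33000/96485 = 0.3420 mol.
n(Co) deposited = 10.1 / 58.93 = 0.1714 mol.
Electrons per atom = n(e⁻)/n(Co) = 0.3420 / 0.1714 = 2.00 ≈ 2, so the ion is Co²⁺.

2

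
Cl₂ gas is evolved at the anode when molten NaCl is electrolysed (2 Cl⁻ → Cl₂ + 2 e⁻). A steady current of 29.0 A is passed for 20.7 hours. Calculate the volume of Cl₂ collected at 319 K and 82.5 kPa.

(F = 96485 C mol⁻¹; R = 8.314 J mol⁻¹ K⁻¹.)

Q = I·t = 29.00 A × 74520 s = 2161000 C.
n(e⁻) = Q/F = 2161000 / 96485 = 22.40 mol.
2 electrons are transferred per Cl₂ molecule, so n(Cl₂) = 22.40 / 2 = 11.20 mol.
V = nRT/P = (11.20 × 8.314 × 319) / (82.5 × 10³ Pa) = 0.360 m³ = 360 L.

360 L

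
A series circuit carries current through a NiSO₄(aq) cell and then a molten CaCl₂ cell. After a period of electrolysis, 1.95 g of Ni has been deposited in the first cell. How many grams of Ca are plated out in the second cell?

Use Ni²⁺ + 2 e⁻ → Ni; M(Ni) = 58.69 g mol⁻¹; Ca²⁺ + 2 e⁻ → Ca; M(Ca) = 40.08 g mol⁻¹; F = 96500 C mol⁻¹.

n(Ni) = 1.95 / 58.69 = 0.03323 mol.
Since Ni²⁺ + 2 e⁻ → Ni, n(e⁻) passed = 2 × 0.03323 = 0.06645 mol.
Cells in series carry the same charge, so the same 0.06645 mol of electrons passes through cell 2.
Ca²⁺ + 2 e⁻ → Ca, so n(Ca) = 0.06645 / 2 = 0.03323 mol.
m(Ca) = 0.03323 × 40.08 = 1.33 g.

1.33 g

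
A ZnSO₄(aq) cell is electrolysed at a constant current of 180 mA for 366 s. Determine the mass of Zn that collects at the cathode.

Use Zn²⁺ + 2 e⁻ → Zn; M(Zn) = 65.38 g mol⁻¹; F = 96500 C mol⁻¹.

Q = I·t = 0.1800 A × 366.00 s = 65.88 C.
n(e⁻) = Q/F = 65.88 / 96500 = 0.0006827 mol.
Zn²⁺ + 2 e⁻ → Zn, so n(Zn) = n(e⁻)/2 = 0.0003413 mol.
m = n·M = 0.0003413 × 65.38 = 0.0223 g.

0.0223 g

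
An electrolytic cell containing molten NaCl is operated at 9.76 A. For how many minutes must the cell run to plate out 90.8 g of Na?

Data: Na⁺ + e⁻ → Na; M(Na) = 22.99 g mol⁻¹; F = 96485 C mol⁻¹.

651 min

n(Na) = m/M = 90.8 / 22.99 = 3.950 mol.
Each Na atom requires 1 electron, so n(e⁻) = 1 × 3.950 = 3.950 mol.
Q = n(e⁻)·F = 3.950 × 96485 = 381100 C.
t = Q/I = 381100 / 9.760 A = 39040 s = 651 min.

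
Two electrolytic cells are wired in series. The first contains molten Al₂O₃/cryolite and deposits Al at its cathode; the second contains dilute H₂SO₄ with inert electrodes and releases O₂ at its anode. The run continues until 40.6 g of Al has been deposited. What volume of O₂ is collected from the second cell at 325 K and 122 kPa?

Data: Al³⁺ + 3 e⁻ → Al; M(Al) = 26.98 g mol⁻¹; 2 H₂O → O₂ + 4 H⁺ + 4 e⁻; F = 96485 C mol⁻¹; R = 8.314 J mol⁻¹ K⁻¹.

25.0 L

n(Al) = 40.6 / 26.98 = 1.505 mol, so n(e⁻) = 3 × 1.505 = 4.514 mol.
The cells are in series, so the same 4.514 mol of electrons passes through the second cell.
2 H₂O → O₂ + 4 H⁺ + 4 e⁻ — 4 mol e⁻ per mol O₂, so n(O₂) = 4.514/4 = 1.129 mol.
V = nRT/P = (1.129 × 8.314 × 325) / (122 × 10³) = 0.0250 m³ = 25.0 L.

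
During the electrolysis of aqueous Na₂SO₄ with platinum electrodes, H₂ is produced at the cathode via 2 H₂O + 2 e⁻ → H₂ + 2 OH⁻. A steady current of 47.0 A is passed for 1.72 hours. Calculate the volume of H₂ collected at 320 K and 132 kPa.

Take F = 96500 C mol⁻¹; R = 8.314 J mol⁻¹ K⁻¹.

Q = I·t = 47.00 A × 6192.0 s = 291000 C.
n(e⁻) = Q/F = 291000 / 96500 = 3.016 mol.
2 electrons are transferred per H₂ molecule, so n(H₂) = 3.016 / 2 = 1.508 mol.
V = nRT/P = (1.508 × 8.314 × 320) / (132 × 10³ Pa) = 0.0304 m³ = 30.4 L.

30.4 L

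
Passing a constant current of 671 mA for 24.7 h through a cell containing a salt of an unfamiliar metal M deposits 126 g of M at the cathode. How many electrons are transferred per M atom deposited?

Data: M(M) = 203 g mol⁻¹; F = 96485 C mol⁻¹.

Q = I·t = 0.6710 A × 88920 s = 59670 C, so n(e⁻) = 59670/96485 = 0.6184 mol.
n(M) deposited = 126 / 203 = 0.6207 mol.
Electrons per atom = n(e⁻)/n(M) = 0.6184 / 0.6207 = 0.996 ≈ 1, so the ion is M⁺.

1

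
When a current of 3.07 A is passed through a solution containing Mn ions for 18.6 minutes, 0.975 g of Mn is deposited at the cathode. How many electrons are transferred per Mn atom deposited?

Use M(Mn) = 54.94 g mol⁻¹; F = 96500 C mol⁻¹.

2

Q = I·t = 3.070 A × 1116.0 s = 3426 C, so n(e⁻) = 3426/96500 = 0.03550 mol.
n(Mn) deposited = 0.975 / 54.94 = 0.01775 mol.
Electrons per atom = n(e⁻)/n(Mn) = 0.03550 / 0.01775 = 2.00 ≈ 2, so the ion is Mn²⁺.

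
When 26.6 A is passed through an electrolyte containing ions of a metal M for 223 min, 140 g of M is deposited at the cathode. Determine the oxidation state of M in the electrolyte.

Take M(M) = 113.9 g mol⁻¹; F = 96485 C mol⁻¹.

Q = I·t = 26.60 A × 13380 s = 355900 C, so n(e⁻) = 355900/96485 = 3.689 mol.
n(M) deposited = 140 / 113.9 = 1.229 mol.
Electrons per atom = n(e⁻)/n(M) = 3.689 / 1.229 = 3.00 ≈ 3, so the ion is M³⁺.

+3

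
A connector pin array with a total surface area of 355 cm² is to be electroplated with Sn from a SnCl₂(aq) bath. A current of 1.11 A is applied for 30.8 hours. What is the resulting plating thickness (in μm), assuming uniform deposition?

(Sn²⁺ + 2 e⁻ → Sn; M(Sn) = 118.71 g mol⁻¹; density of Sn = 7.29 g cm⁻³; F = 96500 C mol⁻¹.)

Q = I·t = 1.110 × 110880 = 123100 C; n(e⁻) = 1.275 mol.
n(Sn) = n(e⁻)/2 = 0.6377 mol, so m = 0.6377 × 118.71 = 75.70 g.
Volume = m/ρ = 75.70 / 7.29 = 10.38 cm³.
Thickness = V/A = 10.38 / 355 = 0.0293 cm = 293 μm.

293 μm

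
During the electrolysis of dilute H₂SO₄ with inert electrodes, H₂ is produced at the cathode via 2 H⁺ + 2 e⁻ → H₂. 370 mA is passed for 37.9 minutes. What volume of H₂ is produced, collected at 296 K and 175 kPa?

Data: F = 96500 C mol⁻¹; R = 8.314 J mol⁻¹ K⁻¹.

Q = I·t = 0.3700 A × 2274.0 s = 841.4 C.
n(e⁻) = Q/F = 841.4 / 96500 = 0.008719 mol.
2 electrons are transferred per H₂ molecule, so n(H₂) = 0.008719 / 2 = 0.004359 mol.
V = nRT/P = (0.004359 × 8.314 × 296) / (175 × 10³ Pa) = 6.13 × 10⁻⁵ m³ = 0.0613 L.

0.0613 L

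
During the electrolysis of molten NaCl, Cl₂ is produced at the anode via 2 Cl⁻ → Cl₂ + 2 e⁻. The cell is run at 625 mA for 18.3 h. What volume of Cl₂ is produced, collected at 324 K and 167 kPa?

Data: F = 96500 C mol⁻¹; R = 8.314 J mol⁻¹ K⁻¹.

3.44 L

Q = I·t = 0.6250 A × 65880 s = 41180 C.
n(e⁻) = Q/F = 41180 / 96500 = 0.4267 mol.
2 electrons are transferred per Cl₂ molecule, so n(Cl₂) = 0.4267 / 2 = 0.2133 mol.
V = nRT/P = (0.2133 × 8.314 × 324) / (167 × 10³ Pa) = 0.00344 m³ = 3.44 L.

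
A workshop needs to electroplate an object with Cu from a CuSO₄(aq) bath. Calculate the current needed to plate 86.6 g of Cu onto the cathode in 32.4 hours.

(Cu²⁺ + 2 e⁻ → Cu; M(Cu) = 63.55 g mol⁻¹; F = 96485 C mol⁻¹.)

n(Cu) = 86.6 / 63.55 = 1.363 mol.
n(e⁻) = 2 × 1.363 = 2.725 mol.
Q = n(e⁻)·F = 2.725 × 96485 = 263000 C.
I = Q/t = 263000 / 116640 s = 2.25 A.

2.25 A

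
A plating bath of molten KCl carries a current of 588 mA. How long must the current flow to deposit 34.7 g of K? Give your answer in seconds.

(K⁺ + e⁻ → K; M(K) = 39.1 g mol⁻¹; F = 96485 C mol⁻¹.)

1.46 × 10⁵ s

n(K) = m/M = 34.7 / 39.1 = 0.8875 mol.
Each K atom requires 1 electron, so n(e⁻) = 1 × 0.8875 = 0.8875 mol.
Q = n(e⁻)·F = 0.8875 × 96485 = 85630 C.
t = Q/I = 85630 / 0.5880 A = 145600 s.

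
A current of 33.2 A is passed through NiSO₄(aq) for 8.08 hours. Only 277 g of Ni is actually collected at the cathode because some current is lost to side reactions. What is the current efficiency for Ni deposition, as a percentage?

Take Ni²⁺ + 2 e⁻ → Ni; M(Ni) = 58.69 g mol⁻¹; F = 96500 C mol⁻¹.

94.3 %

Q = I·t = 33.20 × 29088 = 965700 C; n(e⁻) = 965700/96500 = 10.01 mol.
Theoretical n(Ni) = n(e⁻)/2 = 5.004 mol, i.e. m_theo = 5.004 × 58.69 = 293.7 g.
Efficiency = m_actual / m_theo = 277 / 293.7 = 94.3 %.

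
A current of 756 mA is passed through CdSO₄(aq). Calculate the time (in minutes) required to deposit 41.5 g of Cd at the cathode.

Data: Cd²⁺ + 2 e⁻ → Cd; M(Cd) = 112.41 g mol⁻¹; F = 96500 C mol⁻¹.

n(Cd) = m/M = 41.5 / 112.41 = 0.3692 mol.
Each Cd atom requires 2 electrons, so n(e⁻) = 2 × 0.3692 = 0.7384 mol.
Q = n(e⁻)·F = 0.7384 × 96500 = 71250 C.
t = Q/I = 71250 / 0.7560 A = 94250 s = 1570 min.

1570 min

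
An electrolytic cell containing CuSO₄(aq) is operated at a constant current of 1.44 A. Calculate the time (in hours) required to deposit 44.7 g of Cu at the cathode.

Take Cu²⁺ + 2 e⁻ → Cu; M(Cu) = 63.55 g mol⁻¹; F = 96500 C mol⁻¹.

26.2 h

n(Cu) = m/M = 44.7 / 63.55 = 0.7034 mol.
Each Cu atom requires 2 electrons, so n(e⁻) = 2 × 0.7034 = 1.407 mol.
Q = n(e⁻)·F = 1.407 × 96500 = 135800 C.
t = Q/I = 135800 / 1.440 A = 94270 s = 26.2 h.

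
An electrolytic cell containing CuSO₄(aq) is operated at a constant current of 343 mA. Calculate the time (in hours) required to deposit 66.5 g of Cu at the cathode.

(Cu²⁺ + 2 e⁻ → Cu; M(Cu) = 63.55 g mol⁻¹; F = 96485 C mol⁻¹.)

164 h

n(Cu) = m/M = 66.5 / 63.55 = 1.046 mol.
Each Cu atom requires 2 electrons, so n(e⁻) = 2 × 1.046 = 2.093 mol.
Q = n(e⁻)·F = 2.093 × 96485 = 201900 C.
t = Q/I = 201900 / 0.3430 A = 588700 s = 164 h.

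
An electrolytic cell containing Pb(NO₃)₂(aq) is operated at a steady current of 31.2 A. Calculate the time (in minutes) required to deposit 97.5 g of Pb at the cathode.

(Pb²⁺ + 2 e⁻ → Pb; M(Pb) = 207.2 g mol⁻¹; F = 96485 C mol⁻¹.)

48.5 min

n(Pb) = m/M = 97.5 / 207.2 = 0.4706 mol.
Each Pb atom requires 2 electrons, so n(e⁻) = 2 × 0.4706 = 0.9411 mol.
Q = n(e⁻)·F = 0.9411 × 96485 = 90800 C.
t = Q/I = 90800 / 31.20 A = 2910 s = 48.5 min.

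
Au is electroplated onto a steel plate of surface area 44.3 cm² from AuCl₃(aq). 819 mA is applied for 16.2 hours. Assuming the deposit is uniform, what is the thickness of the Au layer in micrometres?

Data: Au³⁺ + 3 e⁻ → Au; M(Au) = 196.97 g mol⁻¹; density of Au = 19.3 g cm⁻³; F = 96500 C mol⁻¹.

380 μm

Q = I·t = 0.8190 × 58320 = 47760 C; n(e⁻) = 0.4950 mol.
n(Au) = n(e⁻)/3 = 0.1650 mol, so m = 0.1650 × 196.97 = 32.50 g.
Volume = m/ρ = 32.50 / 19.3 = 1.684 cm³.
Thickness = V/A = 1.684 / 44.3 = 0.0380 cm = 380 μm.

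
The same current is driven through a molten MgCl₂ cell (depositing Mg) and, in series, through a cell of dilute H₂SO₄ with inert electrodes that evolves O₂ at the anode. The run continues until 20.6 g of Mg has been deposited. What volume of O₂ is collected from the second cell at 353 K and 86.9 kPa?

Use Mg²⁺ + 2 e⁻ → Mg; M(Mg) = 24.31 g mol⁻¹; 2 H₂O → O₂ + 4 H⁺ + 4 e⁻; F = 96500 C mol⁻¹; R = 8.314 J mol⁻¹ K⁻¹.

n(Mg) = 20.6 / 24.31 = 0.8474 mol, so n(e⁻) = 2 × 0.8474 = 1.695 mol.
The cells are in series, so the same 1.695 mol of electrons passes through the second cell.
2 H₂O → O₂ + 4 H⁺ + 4 e⁻ — 4 mol e⁻ per mol O₂, so n(O₂) = 1.695/4 = 0.4237 mol.
V = nRT/P = (0.4237 × 8.314 × 353) / (86.9 × 10³) = 0.0143 m³ = 14.3 L.

14.3 L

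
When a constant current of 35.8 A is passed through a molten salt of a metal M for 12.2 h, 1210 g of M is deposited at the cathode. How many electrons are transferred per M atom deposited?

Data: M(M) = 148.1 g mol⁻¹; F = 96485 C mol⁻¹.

2

Q = I·t = 35.80 A × 43920 s = 1572000 C, so n(e⁻) = 1572000/96485 = 16.30 mol.
n(M) deposited = 1210 / 148.1 = 8.170 mol.
Electrons per atom = n(e⁻)/n(M) = 16.30 / 8.170 = 1.99 ≈ 2, so the ion is M²⁺.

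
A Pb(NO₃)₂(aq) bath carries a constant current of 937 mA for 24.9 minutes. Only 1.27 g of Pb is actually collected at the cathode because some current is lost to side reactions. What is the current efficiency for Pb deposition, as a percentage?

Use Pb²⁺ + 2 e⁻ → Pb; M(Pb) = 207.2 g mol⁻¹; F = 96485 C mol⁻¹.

84.5 %

Q = I·t = 0.9370 × 1494.0 = 1400 C; n(e⁻) = 1400/96485 = 0.01451 mol.
Theoretical n(Pb) = n(e⁻)/2 = 0.007254 mol, i.e. m_theo = 0.007254 × 207.2 = 1.503 g.
Efficiency = m_actual / m_theo = 1.27 / 1.503 = 84.5 %.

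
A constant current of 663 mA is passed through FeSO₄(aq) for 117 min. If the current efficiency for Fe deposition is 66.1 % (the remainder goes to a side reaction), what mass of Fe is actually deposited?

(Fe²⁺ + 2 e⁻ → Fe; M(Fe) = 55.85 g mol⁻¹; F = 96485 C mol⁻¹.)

Q = I·t = 0.6630 × 7020.0 = 4654 C.
n(e⁻) = 4654/96485 = 0.04824 mol; theoretically n(Fe) = 0.04824/2 = 0.02412 mol, m_theo = 1.347 g.
At 66.1 % efficiency, m_actual = 0.661 × 1.347 = 0.890 g.

0.890 g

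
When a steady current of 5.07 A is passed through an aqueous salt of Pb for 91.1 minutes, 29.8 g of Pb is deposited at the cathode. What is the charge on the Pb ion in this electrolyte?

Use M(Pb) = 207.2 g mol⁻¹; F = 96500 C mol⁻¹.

+2

Q = I·t = 5.070 A × 5466.0 s = 27710 C, so n(e⁻) = 27710/96500 = 0.2872 mol.
n(Pb) deposited = 29.8 / 207.2 = 0.1438 mol.
Electrons per atom = n(e⁻)/n(Pb) = 0.2872 / 0.1438 = 2.00 ≈ 2, so the ion is Pb²⁺.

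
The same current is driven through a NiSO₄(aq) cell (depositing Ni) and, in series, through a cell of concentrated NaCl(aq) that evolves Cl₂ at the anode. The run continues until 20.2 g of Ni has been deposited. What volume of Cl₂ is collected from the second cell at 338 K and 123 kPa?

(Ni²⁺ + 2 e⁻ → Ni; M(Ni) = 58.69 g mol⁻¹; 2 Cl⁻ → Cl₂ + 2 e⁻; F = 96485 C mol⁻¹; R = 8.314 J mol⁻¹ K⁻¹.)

n(Ni) = 20.2 / 58.69 = 0.3442 mol, so n(e⁻) = 2 × 0.3442 = 0.6884 mol.
The cells are in series, so the same 0.6884 mol of electrons passes through the second cell.
2 Cl⁻ → Cl₂ + 2 e⁻ — 2 mol e⁻ per mol Cl₂, so n(Cl₂) = 0.6884/2 = 0.3442 mol.
V = nRT/P = (0.3442 × 8.314 × 338) / (123 × 10³) = 0.00786 m³ = 7.86 L.

7.86 L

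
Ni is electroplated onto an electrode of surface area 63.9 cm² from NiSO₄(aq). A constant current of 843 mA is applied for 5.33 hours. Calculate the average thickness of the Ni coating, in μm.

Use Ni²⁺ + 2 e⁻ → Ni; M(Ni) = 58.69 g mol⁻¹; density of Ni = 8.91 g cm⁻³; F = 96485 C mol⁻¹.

Q = I·t = 0.8430 × 19188 = 16180 C; n(e⁻) = 0.1676 mol.
n(Ni) = n(e⁻)/2 = 0.08382 mol, so m = 0.08382 × 58.69 = 4.920 g.
Volume = m/ρ = 4.920 / 8.91 = 0.5521 cm³.
Thickness = V/A = 0.5521 / 63.9 = 0.00864 cm = 86.4 μm.

86.4 μm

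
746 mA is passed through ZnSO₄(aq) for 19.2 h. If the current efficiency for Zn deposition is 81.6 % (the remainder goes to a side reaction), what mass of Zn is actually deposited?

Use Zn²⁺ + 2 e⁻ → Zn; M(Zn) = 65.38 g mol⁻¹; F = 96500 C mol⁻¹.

Q = I·t = 0.7460 × 69120 = 51560 C.
n(e⁻) = 51560/96500 = 0.5343 mol; theoretically n(Zn) = 0.5343/2 = 0.2672 mol, m_theo = 17.47 g.
At 81.6 % efficiency, m_actual = 0.816 × 17.47 = 14.3 g.

14.3 g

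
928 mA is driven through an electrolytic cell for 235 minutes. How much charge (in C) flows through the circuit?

Q = I·t = 0.9280 A × 14100 s = 13100 C.

13100 C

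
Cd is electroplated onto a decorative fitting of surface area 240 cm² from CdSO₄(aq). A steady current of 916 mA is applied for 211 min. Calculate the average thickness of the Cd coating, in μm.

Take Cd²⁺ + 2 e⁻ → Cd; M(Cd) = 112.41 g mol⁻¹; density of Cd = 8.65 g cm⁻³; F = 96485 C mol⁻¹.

32.5 μm

Q = I·t = 0.9160 × 12660 = 11600 C; n(e⁻) = 0.1202 mol.
n(Cd) = n(e⁻)/2 = 0.06010 mol, so m = 0.06010 × 112.41 = 6.755 g.
Volume = m/ρ = 6.755 / 8.65 = 0.7810 cm³.
Thickness = V/A = 0.7810 / 240 = 0.00325 cm = 32.5 μm.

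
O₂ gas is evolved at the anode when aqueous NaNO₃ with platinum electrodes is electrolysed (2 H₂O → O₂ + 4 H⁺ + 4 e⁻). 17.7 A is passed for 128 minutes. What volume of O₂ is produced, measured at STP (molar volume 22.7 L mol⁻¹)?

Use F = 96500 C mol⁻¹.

Q = I·t = 17.70 A × 7680.0 s = 135900 C.
n(e⁻) = Q/F = 135900 / 96500 = 1.409 mol.
4 electrons are transferred per O₂ molecule, so n(O₂) = 1.409 / 4 = 0.3522 mol.
V = n × V_m = 0.3522 × 22.7 = 7.99 L.

7.99 L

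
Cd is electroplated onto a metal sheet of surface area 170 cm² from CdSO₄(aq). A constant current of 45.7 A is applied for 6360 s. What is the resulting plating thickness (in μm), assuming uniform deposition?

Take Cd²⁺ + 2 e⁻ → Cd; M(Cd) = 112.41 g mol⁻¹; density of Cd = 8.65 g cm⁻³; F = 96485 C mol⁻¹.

Q = I·t = 45.70 × 6360.0 = 290700 C; n(e⁻) = 3.012 mol.
n(Cd) = n(e⁻)/2 = 1.506 mol, so m = 1.506 × 112.41 = 169.3 g.
Volume = m/ρ = 169.3 / 8.65 = 19.57 cm³.
Thickness = V/A = 19.57 / 170 = 0.115 cm = 1150 μm.

1150 μm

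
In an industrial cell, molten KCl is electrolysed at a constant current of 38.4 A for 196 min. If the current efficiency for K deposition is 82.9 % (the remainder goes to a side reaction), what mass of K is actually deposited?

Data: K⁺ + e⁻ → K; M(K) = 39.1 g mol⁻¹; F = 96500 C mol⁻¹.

Q = I·t = 38.40 × 11760 = 451600 C.
n(e⁻) = 451600/96500 = 4.680 mol; theoretically n(K) = 4.680/1 = 4.680 mol, m_theo = 183.0 g.
At 82.9 % efficiency, m_actual = 0.829 × 183.0 = 152 g.

152 g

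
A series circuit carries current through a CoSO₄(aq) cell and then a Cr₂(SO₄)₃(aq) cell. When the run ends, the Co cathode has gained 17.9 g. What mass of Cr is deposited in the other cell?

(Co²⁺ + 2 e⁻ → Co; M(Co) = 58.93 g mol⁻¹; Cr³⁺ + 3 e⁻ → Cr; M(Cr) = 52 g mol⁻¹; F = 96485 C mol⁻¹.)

10.5 g

n(Co) = 17.9 / 58.93 = 0.3038 mol.
Since Co²⁺ + 2 e⁻ → Co, n(e⁻) passed = 2 × 0.3038 = 0.6075 mol.
Cells in series carry the same charge, so the same 0.6075 mol of electrons passes through cell 2.
Cr³⁺ + 3 e⁻ → Cr, so n(Cr) = 0.6075 / 3 = 0.2025 mol.
m(Cr) = 0.2025 × 52 = 10.5 g.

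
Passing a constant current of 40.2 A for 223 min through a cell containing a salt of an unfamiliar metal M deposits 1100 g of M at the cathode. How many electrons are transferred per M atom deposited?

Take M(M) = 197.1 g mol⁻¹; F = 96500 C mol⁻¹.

1

Q = I·t = 40.20 A × 13380 s = 537900 C, so n(e⁻) = 537900/96500 = 5.574 mol.
n(M) deposited = 1100 / 197.1 = 5.581 mol.
Electrons per atom = n(e⁻)/n(M) = 5.574 / 5.581 = 0.999 ≈ 1, so the ion is M⁺.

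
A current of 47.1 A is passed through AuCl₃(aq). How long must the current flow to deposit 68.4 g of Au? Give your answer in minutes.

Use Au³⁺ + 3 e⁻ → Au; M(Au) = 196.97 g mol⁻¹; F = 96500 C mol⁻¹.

35.6 min

n(Au) = m/M = 68.4 / 196.97 = 0.3473 mol.
Each Au atom requires 3 electrons, so n(e⁻) = 3 × 0.3473 = 1.042 mol.
Q = n(e⁻)·F = 1.042 × 96500 = 100500 C.
t = Q/I = 100500 / 47.10 A = 2134 s = 35.6 min.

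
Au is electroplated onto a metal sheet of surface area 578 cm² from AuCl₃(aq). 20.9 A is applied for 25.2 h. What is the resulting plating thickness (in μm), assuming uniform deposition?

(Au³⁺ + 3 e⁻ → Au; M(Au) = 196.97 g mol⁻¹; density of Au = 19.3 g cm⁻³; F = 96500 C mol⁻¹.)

1160 μm

Q = I·t = 20.90 × 90720 = 1896000 C; n(e⁻) = 19.65 mol.
n(Au) = n(e⁻)/3 = 6.549 mol, so m = 6.549 × 196.97 = 1290 g.
Volume = m/ρ = 1290 / 19.3 = 66.84 cm³.
Thickness = V/A = 66.84 / 578 = 0.116 cm = 1160 μm.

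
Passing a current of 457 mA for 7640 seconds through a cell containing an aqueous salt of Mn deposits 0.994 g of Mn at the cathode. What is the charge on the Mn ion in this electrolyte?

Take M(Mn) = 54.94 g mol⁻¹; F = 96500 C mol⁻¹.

+2

Q = I·t = 0.4570 A × 7640.0 s = 3491 C, so n(e⁻) = 3491/96500 = 0.03618 mol.
n(Mn) deposited = 0.994 / 54.94 = 0.01809 mol.
Electrons per atom = n(e⁻)/n(Mn) = 0.03618 / 0.01809 = 2.00 ≈ 2, so the ion is Mn²⁺.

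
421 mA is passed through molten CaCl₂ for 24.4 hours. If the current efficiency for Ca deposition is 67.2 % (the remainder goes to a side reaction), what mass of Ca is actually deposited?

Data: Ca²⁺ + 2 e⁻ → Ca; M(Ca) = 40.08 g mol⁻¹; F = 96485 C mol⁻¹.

5.16 g

Q = I·t = 0.4210 × 87840 = 36980 C.
n(e⁻) = 36980/96485 = 0.3833 mol; theoretically n(Ca) = 0.3833/2 = 0.1916 mol, m_theo = 7.681 g.
At 67.2 % efficiency, m_actual = 0.672 × 7.681 = 5.16 g.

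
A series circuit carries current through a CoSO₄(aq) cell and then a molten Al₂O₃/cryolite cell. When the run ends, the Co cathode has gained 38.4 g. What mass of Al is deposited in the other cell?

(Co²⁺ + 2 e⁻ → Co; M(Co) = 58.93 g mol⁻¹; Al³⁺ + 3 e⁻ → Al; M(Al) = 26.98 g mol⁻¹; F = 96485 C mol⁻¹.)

n(Co) = 38.4 / 58.93 = 0.6516 mol.
Since Co²⁺ + 2 e⁻ → Co, n(e⁻) passed = 2 × 0.6516 = 1.303 mol.
Cells in series carry the same charge, so the same 1.303 mol of electrons passes through cell 2.
Al³⁺ + 3 e⁻ → Al, so n(Al) = 1.303 / 3 = 0.4344 mol.
m(Al) = 0.4344 × 26.98 = 11.7 g.

11.7 g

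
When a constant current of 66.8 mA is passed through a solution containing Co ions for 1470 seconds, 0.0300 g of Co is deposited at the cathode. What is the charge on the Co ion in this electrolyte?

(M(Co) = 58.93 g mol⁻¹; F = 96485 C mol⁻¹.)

+2

Q = I·t = 0.06680 A × 1470.0 s = 98.20 C, so n(e⁻) = 98.20/96485 = 0.001018 mol.
n(Co) deposited = 0.0300 / 58.93 = 0.0005091 mol.
Electrons per atom = n(e⁻)/n(Co) = 0.001018 / 0.0005091 = 2.00 ≈ 2, so the ion is Co²⁺.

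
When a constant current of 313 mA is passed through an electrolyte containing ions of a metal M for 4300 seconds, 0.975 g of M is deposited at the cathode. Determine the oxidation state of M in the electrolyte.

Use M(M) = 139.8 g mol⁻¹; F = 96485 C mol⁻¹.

Q = I·t = 0.3130 A × 4300.0 s = 1346 C, so n(e⁻) = 1346/96485 = 0.01395 mol.
n(M) deposited = 0.975 / 139.8 = 0.006974 mol.
Electrons per atom = n(e⁻)/n(M) = 0.01395 / 0.006974 = 2.00 ≈ 2, so the ion is M²⁺.

+2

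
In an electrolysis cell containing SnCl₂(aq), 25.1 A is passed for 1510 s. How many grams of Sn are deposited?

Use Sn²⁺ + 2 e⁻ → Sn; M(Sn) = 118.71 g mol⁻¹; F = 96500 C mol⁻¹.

Q = I·t = 25.10 A × 1510.0 s = 37900 C.
n(e⁻) = Q/F = 37900 / 96500 = 0.3928 mol.
Sn²⁺ + 2 e⁻ → Sn, so n(Sn) = n(e⁻)/2 = 0.1964 mol.
m = n·M = 0.1964 × 118.71 = 23.3 g.

23.3 g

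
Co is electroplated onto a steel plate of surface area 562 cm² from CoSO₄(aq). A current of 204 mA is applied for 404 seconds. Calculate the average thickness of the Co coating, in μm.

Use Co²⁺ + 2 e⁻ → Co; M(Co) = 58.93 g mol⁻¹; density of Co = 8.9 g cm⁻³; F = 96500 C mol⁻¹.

Q = I·t = 0.2040 × 404.00 = 82.42 C; n(e⁻) = 0.0008541 mol.
n(Co) = n(e⁻)/2 = 0.0004270 mol, so m = 0.0004270 × 58.93 = 0.02516 g.
Volume = m/ρ = 0.02516 / 8.9 = 0.002827 cm³.
Thickness = V/A = 0.002827 / 562 = 5.03 × 10⁻⁶ cm = 0.0503 μm.

0.0503 μm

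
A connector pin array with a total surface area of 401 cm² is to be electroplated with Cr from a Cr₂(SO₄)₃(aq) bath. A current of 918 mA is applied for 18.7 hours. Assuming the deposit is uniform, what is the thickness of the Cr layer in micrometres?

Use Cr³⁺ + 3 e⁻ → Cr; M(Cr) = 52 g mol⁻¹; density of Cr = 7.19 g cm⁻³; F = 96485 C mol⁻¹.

38.5 μm

Q = I·t = 0.9180 × 67320 = 61800 C; n(e⁻) = 0.6405 mol.
n(Cr) = n(e⁻)/3 = 0.2135 mol, so m = 0.2135 × 52 = 11.10 g.
Volume = m/ρ = 11.10 / 7.19 = 1.544 cm³.
Thickness = V/A = 1.544 / 401 = 0.00385 cm = 38.5 μm.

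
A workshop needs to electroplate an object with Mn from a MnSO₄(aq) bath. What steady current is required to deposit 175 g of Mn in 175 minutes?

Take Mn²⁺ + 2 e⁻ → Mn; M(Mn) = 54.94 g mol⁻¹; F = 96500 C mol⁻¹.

58.5 A

n(Mn) = 175 / 54.94 = 3.185 mol.
n(e⁻) = 2 × 3.185 = 6.371 mol.
Q = n(e⁻)·F = 6.371 × 96500 = 614800 C.
I = Q/t = 614800 / 10500 s = 58.5 A.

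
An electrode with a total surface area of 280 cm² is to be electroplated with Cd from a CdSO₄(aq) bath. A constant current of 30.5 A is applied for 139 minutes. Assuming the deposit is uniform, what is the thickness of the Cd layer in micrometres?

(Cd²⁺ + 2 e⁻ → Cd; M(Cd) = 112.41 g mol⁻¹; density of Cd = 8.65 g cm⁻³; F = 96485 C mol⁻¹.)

612 μm

Q = I·t = 30.50 × 8340.0 = 254400 C; n(e⁻) = 2.636 mol.
n(Cd) = n(e⁻)/2 = 1.318 mol, so m = 1.318 × 112.41 = 148.2 g.
Volume = m/ρ = 148.2 / 8.65 = 17.13 cm³.
Thickness = V/A = 17.13 / 280 = 0.0612 cm = 612 μm.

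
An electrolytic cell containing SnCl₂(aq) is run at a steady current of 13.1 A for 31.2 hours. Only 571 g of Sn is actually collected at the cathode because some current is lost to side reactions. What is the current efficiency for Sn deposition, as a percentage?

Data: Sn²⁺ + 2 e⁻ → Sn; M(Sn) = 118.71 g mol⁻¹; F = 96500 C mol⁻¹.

63.1 %

Q = I·t = 13.10 × 112320 = 1471000 C; n(e⁻) = 1471000/96500 = 15.25 mol.
Theoretical n(Sn) = n(e⁻)/2 = 7.624 mol, i.e. m_theo = 7.624 × 118.71 = 905.0 g.
Efficiency = m_actual / m_theo = 571 / 905.0 = 63.1 %.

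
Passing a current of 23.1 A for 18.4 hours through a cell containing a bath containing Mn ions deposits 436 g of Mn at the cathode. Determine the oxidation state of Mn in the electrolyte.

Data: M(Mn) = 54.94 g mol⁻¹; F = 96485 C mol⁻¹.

Q = I·t = 23.10 A × 66240 s = 1530000 C, so n(e⁻) = 1530000/96485 = 15.86 mol.
n(Mn) deposited = 436 / 54.94 = 7.936 mol.
Electrons per atom = n(e⁻)/n(Mn) = 15.86 / 7.936 = 2.00 ≈ 2, so the ion is Mn²⁺.

+2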